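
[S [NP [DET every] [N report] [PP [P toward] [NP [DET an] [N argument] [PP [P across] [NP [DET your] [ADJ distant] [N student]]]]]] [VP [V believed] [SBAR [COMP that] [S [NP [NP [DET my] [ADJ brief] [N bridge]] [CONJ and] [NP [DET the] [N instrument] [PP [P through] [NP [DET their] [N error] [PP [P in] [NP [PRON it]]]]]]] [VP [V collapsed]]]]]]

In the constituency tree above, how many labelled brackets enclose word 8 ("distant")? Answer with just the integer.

7

Counting open brackets not yet closed at "distant": [S [NP [PP [NP [PP [NP [ADJ = 7.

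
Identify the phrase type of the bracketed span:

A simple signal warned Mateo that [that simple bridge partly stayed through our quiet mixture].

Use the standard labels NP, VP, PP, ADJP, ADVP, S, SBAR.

S

The bracketed span "that simple bridge partly stayed through our quiet mixture" is headed by "stayed", making it a clause (S).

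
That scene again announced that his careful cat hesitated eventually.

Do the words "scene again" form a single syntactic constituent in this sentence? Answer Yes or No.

"scene" belongs to the noun phrase "that scene" while "again" belongs to the verb phrase "again announced that his careful cat hesitated eventually"; a span that runs across that boundary is not a single phrase.

No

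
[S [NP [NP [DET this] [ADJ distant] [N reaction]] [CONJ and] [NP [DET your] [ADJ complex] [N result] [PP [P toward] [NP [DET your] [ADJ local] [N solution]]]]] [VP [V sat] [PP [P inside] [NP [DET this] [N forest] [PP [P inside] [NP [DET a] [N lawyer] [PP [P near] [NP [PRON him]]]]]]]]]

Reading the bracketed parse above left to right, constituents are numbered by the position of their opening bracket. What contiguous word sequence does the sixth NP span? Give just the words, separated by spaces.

a lawyer near him

Opening `[NP` markers occur at word positions 1, 1, 5, 9, 14, 17, 20; the sixth of these opens the constituent [NP a lawyer near him].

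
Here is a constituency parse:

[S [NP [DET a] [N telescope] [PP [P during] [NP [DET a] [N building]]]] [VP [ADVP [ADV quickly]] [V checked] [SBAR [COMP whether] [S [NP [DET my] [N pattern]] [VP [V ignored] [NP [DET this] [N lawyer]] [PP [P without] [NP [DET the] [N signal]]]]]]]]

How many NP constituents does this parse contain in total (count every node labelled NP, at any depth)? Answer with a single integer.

5

Scanning left to right, an opening `[NP` appears at word positions 1, 4, 9, 12, 15 — 5 in total.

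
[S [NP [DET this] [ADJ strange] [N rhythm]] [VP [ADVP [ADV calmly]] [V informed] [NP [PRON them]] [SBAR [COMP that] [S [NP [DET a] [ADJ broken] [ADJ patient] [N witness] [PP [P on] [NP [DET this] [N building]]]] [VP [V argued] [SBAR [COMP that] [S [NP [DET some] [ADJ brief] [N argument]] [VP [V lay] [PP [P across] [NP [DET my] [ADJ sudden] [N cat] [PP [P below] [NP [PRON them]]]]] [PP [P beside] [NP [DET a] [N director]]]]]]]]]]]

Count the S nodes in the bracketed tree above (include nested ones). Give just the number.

3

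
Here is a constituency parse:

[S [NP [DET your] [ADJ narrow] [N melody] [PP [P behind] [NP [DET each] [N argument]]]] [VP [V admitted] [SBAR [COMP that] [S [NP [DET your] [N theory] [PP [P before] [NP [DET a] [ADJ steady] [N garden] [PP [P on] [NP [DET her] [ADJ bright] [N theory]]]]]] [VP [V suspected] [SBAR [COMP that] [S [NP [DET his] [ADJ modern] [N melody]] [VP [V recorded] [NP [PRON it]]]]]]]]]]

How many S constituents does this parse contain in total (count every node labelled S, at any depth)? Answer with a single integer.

3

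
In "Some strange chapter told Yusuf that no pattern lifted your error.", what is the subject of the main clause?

some strange chapter

"some strange chapter" is the NP that combines with the VP headed by "told" to form the main clause — the subject.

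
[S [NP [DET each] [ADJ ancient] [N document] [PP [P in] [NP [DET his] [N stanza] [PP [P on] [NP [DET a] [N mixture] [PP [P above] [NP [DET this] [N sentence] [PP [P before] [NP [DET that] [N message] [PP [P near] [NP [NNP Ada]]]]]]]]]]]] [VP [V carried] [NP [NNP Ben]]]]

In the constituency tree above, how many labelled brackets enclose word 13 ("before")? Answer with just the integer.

10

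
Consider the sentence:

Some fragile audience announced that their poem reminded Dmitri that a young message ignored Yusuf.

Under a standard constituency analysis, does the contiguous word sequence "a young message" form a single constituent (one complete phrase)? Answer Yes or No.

Yes

These words form the whole noun phrase headed by "message", so yes — one constituent.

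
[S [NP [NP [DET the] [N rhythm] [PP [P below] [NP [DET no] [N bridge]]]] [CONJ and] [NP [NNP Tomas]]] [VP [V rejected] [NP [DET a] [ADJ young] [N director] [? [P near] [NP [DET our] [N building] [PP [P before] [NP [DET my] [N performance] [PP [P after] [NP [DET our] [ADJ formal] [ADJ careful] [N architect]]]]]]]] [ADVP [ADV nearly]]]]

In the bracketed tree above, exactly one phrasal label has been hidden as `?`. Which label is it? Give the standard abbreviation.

PP

The `?` node immediately contains: P 'near', NP. That is the internal structure of a prepositional phrase, so the label is PP.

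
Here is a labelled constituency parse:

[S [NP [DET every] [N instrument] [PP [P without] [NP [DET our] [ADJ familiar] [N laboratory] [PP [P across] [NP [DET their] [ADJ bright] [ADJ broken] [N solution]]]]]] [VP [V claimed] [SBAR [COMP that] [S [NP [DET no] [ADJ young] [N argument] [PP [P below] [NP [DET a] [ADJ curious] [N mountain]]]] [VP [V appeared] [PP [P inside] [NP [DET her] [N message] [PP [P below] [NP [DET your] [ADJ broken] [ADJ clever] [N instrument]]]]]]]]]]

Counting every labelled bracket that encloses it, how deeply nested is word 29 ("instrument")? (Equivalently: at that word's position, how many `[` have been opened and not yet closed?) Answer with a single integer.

Counting open brackets not yet closed at "instrument": [S [VP [SBAR [S [VP [PP [NP [PP [NP [N = 10.

10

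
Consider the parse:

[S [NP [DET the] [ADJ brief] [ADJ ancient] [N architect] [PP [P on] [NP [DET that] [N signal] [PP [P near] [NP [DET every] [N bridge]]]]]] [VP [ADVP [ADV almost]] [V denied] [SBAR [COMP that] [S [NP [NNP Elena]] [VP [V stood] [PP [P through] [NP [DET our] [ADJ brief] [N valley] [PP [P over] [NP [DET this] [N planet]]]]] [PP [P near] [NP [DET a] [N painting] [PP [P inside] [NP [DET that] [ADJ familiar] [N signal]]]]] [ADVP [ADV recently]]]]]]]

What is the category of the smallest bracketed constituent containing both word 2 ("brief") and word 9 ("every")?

Both words fall inside [NP the brief ancient architect on that signal near every bridge] (words 1–10), and no smaller constituent contains them both. Label: NP.

NP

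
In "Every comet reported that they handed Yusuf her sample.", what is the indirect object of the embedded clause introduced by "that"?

Yusuf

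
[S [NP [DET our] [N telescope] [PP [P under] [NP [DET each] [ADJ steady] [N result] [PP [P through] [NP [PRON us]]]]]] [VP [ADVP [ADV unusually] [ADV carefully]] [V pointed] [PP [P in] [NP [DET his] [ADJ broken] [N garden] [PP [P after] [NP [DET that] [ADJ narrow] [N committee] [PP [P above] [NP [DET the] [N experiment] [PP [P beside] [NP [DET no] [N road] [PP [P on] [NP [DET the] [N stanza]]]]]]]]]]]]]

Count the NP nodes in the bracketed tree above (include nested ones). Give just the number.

8

The NP constituents are: [NP our telescope under each steady result through us]; [NP each steady result through us]; [NP us]; [NP his broken garden after that narrow committee above the experiment beside no road on the stanza]; [NP that narrow committee above the experiment beside no road on the stanza]; [NP the experiment beside no road on the stanza] …. Total: 8.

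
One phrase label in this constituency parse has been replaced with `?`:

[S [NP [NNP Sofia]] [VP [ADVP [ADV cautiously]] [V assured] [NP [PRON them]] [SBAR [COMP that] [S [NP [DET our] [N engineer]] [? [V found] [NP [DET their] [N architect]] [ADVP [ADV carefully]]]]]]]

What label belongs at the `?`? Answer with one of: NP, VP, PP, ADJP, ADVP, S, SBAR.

VP

A constituent whose immediate children are V 'found', NP, ADVP is a verb phrase: VP.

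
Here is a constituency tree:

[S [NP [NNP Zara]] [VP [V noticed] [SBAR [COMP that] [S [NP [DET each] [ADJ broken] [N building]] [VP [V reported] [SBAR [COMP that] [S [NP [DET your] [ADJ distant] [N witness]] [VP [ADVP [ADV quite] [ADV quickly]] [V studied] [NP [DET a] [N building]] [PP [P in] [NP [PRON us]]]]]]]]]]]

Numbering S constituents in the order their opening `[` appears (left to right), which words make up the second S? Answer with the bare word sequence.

Opening `[S` markers occur at word positions 1, 4, 9; the second of these opens the constituent [S each broken building reported that your distant witness quite quickly studied a building in us].

each broken building reported that your distant witness quite quickly studied a building in us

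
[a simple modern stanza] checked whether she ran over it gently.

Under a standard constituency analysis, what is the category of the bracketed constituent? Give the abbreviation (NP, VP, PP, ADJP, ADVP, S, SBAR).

NP

"stanza" is the head of the bracketed span, so the span is a noun phrase: NP.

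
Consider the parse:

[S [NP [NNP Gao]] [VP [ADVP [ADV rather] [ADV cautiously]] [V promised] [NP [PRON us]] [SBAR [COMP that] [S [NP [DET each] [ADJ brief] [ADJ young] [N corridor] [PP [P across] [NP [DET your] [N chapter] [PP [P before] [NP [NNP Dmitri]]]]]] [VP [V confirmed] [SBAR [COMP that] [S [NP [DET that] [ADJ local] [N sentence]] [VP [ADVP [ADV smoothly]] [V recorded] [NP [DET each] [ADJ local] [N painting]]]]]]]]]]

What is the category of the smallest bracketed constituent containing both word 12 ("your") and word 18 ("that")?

S

The smallest bracket enclosing both words is [S each brief young corridor across your chapter before Dmitri confirmed that that local sentence smoothly recorded each local painting], so the label is S.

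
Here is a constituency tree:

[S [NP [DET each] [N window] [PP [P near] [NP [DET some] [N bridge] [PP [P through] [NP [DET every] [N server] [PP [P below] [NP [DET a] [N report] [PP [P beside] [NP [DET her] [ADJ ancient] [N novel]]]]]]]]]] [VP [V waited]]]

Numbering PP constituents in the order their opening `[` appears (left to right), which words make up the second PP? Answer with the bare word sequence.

through every server below a report beside her ancient novel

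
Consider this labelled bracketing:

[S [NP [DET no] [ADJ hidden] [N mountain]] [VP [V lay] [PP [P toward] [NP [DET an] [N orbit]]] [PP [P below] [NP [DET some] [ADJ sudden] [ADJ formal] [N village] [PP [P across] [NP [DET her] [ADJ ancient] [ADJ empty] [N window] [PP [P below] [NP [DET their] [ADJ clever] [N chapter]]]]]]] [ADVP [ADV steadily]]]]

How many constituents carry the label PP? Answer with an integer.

4

The PP constituents are: [PP toward an orbit]; [PP below some sudden formal village across her ancient empty window below their clever chapter]; [PP across her ancient empty window below their clever chapter]; [PP below their clever chapter]. Total: 4.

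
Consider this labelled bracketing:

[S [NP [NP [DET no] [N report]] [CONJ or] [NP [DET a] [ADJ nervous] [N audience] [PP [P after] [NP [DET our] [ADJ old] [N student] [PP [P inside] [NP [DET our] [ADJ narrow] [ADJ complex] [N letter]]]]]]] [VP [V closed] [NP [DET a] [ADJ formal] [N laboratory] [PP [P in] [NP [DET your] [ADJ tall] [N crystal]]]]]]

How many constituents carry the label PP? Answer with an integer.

3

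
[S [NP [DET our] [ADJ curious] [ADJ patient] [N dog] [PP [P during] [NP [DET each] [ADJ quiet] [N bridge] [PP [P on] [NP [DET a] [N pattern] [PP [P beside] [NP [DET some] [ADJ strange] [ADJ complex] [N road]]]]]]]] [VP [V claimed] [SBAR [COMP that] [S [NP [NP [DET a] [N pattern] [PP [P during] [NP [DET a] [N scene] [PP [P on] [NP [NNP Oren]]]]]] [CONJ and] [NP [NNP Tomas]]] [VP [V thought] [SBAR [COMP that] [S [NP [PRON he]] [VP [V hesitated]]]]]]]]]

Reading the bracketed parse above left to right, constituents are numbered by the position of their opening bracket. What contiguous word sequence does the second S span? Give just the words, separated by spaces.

a pattern during a scene on Oren and Tomas thought that he hesitated

In left-to-right order the S constituents are "our curious patient dog during each quiet bridge on a pattern beside some strange complex road claimed that a pattern during a scene on Oren and Tomas thought that he hesitated"; "a pattern during a scene on Oren and Tomas thought that he hesitated"; "he hesitated". Number 2 is "a pattern during a scene on Oren and Tomas thought that he hesitated".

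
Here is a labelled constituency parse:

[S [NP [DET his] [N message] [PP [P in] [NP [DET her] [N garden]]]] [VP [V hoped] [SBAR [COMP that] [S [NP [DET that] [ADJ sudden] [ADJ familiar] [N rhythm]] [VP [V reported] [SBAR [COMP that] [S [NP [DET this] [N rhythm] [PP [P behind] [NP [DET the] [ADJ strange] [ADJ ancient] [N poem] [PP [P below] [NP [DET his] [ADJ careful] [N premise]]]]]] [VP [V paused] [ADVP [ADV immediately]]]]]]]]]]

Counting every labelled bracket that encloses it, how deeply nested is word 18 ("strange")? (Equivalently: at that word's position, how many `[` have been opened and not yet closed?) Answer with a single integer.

11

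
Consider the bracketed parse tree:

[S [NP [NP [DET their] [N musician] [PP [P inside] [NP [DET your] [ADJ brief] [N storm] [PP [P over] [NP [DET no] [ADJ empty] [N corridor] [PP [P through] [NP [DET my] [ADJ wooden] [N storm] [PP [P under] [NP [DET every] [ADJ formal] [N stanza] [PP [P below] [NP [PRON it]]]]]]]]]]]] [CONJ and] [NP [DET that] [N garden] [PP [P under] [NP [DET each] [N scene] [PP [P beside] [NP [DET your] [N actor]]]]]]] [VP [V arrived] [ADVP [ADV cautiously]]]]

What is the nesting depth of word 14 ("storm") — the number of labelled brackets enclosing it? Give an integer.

10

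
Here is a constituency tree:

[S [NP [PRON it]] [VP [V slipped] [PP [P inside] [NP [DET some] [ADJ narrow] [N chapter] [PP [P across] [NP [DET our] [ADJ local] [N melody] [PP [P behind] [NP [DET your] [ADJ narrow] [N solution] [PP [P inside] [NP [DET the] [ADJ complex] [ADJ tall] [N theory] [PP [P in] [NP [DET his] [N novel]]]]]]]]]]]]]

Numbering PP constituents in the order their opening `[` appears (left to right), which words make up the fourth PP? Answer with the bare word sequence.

inside the complex tall theory in his novel

In left-to-right order the PP constituents are "inside some narrow chapter across our local melody behind your narrow solution inside the complex tall theory in his novel"; "across our local melody behind your narrow solution inside the complex tall theory in his novel"; "behind your narrow solution inside the complex tall theory in his novel"; "inside the complex tall theory in his novel"; "in his novel". Number 4 is "inside the complex tall theory in his novel".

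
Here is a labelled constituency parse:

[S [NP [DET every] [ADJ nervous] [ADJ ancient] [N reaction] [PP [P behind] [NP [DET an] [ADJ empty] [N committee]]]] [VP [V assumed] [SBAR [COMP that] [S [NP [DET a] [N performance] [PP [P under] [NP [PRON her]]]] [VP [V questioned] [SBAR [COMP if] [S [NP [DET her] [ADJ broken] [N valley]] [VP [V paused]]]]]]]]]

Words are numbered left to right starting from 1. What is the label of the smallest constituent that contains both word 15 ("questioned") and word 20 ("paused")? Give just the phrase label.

VP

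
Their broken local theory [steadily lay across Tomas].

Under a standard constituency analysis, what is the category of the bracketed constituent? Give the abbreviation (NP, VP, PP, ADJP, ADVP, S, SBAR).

VP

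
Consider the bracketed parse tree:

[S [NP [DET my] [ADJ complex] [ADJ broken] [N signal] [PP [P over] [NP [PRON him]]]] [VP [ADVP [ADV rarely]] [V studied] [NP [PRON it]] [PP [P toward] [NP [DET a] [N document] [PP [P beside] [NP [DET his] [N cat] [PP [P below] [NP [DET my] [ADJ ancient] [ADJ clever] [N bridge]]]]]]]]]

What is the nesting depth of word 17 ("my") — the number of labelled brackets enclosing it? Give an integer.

The word sits inside DET, which is inside NP, inside PP, inside NP, inside PP, inside NP, inside PP, inside VP, inside S — 9 brackets in all.

9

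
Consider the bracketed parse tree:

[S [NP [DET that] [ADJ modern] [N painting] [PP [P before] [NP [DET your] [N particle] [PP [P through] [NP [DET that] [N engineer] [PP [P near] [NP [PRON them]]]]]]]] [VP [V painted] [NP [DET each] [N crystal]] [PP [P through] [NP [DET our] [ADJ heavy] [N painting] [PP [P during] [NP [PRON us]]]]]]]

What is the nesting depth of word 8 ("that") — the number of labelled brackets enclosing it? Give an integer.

7

Path from the root down to the word: S → NP → PP → NP → PP → NP → DET. That is 7 enclosing brackets.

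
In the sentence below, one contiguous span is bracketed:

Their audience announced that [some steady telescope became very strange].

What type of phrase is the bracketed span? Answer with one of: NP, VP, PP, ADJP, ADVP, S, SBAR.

S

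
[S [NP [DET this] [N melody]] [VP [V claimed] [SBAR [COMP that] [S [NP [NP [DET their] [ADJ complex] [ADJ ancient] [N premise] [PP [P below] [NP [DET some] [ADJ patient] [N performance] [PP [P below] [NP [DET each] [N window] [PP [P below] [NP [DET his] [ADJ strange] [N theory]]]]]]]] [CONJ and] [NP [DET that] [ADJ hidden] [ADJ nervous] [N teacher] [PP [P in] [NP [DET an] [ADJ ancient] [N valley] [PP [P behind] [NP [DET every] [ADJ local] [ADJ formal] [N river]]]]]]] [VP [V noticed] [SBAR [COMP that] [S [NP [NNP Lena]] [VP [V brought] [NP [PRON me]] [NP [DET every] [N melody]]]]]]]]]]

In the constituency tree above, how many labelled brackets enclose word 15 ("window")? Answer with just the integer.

11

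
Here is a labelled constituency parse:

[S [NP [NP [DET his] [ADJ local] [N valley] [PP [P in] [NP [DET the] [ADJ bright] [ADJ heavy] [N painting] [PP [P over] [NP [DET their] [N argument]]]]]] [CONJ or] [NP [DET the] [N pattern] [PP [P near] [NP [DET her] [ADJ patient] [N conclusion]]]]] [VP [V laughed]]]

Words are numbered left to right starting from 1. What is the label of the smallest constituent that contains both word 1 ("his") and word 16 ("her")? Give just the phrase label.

NP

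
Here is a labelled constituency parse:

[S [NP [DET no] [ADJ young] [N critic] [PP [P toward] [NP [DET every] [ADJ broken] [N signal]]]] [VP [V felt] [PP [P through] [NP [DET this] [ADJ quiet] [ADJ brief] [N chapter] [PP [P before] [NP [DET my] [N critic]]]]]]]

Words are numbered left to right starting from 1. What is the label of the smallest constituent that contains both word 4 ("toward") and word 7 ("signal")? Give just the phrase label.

PP

Both words fall inside [PP toward every broken signal] (words 4–7), and no smaller constituent contains them both. Label: PP.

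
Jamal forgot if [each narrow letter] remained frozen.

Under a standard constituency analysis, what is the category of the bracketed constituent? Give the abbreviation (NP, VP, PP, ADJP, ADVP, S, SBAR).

The span is built around the noun "letter" — a noun phrase (NP).

NP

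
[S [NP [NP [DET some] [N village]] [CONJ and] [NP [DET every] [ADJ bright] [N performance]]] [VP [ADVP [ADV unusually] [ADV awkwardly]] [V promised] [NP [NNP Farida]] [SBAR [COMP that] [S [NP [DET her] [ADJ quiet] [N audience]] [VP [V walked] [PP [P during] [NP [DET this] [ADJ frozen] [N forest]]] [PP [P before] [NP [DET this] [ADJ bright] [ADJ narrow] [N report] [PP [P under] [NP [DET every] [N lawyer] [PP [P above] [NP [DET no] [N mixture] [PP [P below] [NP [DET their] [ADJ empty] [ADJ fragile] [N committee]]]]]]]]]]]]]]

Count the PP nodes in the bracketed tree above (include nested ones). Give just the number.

Scanning left to right, an opening `[PP` appears at word positions 16, 20, 25, 28, 31 — 5 in total.

5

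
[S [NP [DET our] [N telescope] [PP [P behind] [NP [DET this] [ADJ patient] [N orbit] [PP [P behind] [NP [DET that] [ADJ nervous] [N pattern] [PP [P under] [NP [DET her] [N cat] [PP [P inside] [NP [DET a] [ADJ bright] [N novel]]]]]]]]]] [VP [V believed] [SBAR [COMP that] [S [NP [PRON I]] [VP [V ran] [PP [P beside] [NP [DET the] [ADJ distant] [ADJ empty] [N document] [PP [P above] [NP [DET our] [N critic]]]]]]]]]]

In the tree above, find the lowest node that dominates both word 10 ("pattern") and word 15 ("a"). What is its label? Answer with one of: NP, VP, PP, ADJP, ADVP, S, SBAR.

The smallest bracket enclosing both words is [NP that nervous pattern under her cat inside a bright novel], so the label is NP.

NP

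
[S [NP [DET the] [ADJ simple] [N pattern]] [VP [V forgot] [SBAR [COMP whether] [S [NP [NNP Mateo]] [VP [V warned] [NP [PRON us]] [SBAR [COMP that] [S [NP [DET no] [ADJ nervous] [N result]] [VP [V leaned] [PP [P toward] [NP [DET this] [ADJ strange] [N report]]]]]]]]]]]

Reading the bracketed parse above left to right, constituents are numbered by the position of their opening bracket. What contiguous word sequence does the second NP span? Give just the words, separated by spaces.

Opening `[NP` markers occur at word positions 1, 6, 8, 10, 15; the second of these opens the constituent [NP Mateo].

Mateo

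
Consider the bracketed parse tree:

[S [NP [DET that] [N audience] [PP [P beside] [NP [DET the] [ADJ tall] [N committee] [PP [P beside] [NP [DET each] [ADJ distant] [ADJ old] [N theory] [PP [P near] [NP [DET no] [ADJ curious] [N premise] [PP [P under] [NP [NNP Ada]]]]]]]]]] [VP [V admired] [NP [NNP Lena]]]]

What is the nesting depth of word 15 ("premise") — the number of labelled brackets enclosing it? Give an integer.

Path from the root down to the word: S → NP → PP → NP → PP → NP → PP → NP → N. That is 9 enclosing brackets.

9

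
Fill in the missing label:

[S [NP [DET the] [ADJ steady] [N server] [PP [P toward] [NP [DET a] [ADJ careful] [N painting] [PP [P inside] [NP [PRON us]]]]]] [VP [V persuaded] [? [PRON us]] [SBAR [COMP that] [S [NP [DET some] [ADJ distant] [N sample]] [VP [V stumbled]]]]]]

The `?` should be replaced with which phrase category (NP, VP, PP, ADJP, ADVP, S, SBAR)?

A constituent whose immediate children are PRON 'us' is a noun phrase: NP.

NP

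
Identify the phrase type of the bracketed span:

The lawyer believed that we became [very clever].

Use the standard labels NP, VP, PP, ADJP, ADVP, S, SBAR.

ADJP

"clever" is the head of the bracketed span, so the span is an adjective phrase: ADJP.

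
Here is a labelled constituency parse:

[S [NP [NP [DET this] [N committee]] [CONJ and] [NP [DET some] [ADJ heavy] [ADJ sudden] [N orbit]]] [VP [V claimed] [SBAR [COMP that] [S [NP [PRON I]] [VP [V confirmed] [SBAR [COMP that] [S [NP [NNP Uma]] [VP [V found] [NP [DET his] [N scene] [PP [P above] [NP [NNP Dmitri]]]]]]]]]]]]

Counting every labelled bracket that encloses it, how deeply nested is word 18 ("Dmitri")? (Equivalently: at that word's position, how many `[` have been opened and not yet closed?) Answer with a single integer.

Counting open brackets not yet closed at "Dmitri": [S [VP [SBAR [S [VP [SBAR [S [VP [NP [PP [NP [NNP = 12.

12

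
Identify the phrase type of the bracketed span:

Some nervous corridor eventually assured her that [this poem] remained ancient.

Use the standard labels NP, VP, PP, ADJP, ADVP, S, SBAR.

NP

The bracketed span "this poem" is headed by "poem", making it a noun phrase (NP).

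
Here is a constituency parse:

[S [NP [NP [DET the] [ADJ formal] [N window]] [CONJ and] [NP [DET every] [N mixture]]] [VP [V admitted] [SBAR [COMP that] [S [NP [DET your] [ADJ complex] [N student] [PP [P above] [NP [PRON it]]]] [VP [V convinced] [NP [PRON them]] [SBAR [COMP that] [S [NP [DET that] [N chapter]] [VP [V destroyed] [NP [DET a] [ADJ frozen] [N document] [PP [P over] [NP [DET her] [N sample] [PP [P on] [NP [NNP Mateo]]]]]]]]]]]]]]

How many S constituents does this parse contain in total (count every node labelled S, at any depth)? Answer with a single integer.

3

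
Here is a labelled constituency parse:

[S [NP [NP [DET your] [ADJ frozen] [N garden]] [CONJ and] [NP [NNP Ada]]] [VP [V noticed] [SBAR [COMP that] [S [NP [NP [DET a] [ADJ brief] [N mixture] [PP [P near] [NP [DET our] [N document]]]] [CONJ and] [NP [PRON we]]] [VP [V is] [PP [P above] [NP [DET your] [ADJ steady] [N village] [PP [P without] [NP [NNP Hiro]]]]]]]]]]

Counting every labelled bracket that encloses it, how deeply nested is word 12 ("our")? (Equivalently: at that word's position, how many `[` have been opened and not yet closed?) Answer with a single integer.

Path from the root down to the word: S → VP → SBAR → S → NP → NP → PP → NP → DET. That is 9 enclosing brackets.

9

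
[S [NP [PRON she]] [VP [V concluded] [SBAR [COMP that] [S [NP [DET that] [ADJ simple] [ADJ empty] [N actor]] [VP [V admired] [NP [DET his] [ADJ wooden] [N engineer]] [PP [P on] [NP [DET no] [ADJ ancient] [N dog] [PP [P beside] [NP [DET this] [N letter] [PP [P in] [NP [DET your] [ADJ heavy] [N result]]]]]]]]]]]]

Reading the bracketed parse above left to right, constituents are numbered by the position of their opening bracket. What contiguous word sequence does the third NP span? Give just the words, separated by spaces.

In left-to-right order the NP constituents are "she"; "that simple empty actor"; "his wooden engineer"; "no ancient dog beside this letter in your heavy result"; "this letter in your heavy result"; "your heavy result". Number 3 is "his wooden engineer".

his wooden engineer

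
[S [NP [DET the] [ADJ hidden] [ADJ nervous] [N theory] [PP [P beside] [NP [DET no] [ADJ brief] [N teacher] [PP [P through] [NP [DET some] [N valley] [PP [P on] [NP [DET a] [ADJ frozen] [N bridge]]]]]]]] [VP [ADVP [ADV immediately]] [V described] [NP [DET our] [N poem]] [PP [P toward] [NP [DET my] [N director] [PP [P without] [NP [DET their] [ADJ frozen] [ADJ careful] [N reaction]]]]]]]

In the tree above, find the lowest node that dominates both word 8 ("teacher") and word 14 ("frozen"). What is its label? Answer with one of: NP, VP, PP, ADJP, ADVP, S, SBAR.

NP

Both words fall inside [NP no brief teacher through some valley on a frozen bridge] (words 6–15), and no smaller constituent contains them both. Label: NP.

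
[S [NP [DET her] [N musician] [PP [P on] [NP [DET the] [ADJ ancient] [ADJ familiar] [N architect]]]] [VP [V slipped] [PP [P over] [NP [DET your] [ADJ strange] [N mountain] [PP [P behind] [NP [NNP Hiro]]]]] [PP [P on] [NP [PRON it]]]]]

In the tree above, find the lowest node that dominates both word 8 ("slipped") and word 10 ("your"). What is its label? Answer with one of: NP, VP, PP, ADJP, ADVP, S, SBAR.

VP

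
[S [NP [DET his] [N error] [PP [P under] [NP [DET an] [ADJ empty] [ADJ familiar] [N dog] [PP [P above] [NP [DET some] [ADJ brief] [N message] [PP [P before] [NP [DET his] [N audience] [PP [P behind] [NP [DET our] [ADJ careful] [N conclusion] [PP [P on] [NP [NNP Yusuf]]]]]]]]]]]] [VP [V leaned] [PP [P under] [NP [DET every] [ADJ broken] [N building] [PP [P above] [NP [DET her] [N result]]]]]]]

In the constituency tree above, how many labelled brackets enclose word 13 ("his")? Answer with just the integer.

Path from the root down to the word: S → NP → PP → NP → PP → NP → PP → NP → DET. That is 9 enclosing brackets.

9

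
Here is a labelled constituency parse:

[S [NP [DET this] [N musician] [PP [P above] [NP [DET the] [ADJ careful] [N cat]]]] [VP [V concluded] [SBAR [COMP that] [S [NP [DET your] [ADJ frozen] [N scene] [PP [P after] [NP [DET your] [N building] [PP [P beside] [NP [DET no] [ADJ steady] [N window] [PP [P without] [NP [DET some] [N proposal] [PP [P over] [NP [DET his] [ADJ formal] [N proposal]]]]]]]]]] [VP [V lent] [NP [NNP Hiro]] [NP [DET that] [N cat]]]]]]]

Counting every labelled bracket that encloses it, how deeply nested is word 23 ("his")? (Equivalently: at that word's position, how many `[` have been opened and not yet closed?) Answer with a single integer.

14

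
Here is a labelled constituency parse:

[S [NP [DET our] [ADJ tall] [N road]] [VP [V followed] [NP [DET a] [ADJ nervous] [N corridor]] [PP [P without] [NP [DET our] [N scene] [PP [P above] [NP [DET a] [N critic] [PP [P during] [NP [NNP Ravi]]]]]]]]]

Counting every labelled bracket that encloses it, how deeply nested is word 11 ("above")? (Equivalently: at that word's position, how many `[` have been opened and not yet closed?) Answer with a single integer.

Path from the root down to the word: S → VP → PP → NP → PP → P. That is 6 enclosing brackets.

6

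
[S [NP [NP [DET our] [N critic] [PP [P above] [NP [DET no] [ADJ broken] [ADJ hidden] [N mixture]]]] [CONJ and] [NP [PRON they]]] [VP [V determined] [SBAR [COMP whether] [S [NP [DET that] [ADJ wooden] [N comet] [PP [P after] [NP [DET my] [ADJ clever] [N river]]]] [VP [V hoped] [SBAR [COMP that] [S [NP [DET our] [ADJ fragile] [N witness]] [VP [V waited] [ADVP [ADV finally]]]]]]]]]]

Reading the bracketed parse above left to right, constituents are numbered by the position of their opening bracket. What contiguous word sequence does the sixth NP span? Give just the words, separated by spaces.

my clever river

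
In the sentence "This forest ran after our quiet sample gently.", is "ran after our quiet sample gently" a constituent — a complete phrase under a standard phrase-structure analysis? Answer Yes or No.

Yes

These words form the whole verb phrase headed by "ran", so yes — one constituent.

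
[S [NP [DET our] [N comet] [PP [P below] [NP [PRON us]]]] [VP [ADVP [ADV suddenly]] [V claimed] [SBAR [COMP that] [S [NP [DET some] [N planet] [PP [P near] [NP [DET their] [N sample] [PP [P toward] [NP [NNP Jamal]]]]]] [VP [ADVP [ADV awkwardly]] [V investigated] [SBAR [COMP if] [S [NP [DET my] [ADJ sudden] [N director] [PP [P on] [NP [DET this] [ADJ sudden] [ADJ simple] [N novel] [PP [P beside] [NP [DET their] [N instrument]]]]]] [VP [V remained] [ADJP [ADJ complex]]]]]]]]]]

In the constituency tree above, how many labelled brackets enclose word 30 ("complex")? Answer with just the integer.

The word sits inside ADJ, which is inside ADJP, inside VP, inside S, inside SBAR, inside VP, inside S, inside SBAR, inside VP, inside S — 10 brackets in all.

10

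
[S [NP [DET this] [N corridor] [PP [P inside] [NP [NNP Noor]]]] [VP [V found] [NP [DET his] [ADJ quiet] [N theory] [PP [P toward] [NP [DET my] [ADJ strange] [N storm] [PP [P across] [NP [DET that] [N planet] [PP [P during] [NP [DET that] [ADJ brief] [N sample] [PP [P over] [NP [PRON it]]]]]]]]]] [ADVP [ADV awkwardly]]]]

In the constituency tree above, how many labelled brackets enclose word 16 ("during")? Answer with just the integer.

9

The word sits inside P, which is inside PP, inside NP, inside PP, inside NP, inside PP, inside NP, inside VP, inside S — 9 brackets in all.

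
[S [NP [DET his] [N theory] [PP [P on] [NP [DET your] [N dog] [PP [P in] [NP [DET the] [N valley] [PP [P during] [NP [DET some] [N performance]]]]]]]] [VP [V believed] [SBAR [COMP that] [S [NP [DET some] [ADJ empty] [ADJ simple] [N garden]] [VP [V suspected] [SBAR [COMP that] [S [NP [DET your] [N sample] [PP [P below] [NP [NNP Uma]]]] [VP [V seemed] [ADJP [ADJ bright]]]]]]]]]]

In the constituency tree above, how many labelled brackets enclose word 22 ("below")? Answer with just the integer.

10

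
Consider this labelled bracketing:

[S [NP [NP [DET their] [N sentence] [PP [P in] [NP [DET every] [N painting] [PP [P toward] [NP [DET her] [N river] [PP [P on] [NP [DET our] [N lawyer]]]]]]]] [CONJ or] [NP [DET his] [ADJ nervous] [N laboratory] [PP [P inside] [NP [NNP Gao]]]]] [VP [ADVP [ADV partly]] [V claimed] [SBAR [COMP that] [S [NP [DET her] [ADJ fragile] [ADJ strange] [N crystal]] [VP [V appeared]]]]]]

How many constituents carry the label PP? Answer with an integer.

Listing each PP by its span: [PP in every painting toward her river on our lawyer]; [PP toward her river on our lawyer]; [PP on our lawyer]; [PP inside Gao] — that makes 4.

4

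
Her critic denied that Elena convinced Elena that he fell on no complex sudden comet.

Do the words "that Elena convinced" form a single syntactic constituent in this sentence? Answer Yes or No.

No

The smallest constituent containing the whole sequence is the subordinate clause [SBAR that Elena convinced Elena that he fell on no complex sudden comet], but the sequence is only part of it — it straddles the boundary between complementizer "that" and clause "Elena convinced Elena that he fell on no complex sudden comet".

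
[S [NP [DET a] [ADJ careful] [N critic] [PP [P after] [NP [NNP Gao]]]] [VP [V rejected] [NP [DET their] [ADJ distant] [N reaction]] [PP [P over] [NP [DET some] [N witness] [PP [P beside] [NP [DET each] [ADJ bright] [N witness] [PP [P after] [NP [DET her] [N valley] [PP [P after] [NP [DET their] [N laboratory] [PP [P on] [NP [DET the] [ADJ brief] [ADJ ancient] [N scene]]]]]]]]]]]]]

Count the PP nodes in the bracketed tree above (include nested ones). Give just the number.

6

Scanning left to right, an opening `[PP` appears at word positions 4, 10, 13, 17, 20, 23 — 6 in total.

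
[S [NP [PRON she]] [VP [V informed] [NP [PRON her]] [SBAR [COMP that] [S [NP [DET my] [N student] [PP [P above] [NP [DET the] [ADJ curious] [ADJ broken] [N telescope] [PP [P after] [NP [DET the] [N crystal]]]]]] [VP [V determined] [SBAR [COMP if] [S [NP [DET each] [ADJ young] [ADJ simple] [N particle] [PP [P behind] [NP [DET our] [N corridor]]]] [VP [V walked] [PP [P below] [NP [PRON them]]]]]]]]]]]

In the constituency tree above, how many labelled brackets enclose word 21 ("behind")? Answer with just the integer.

10

The word sits inside P, which is inside PP, inside NP, inside S, inside SBAR, inside VP, inside S, inside SBAR, inside VP, inside S — 10 brackets in all.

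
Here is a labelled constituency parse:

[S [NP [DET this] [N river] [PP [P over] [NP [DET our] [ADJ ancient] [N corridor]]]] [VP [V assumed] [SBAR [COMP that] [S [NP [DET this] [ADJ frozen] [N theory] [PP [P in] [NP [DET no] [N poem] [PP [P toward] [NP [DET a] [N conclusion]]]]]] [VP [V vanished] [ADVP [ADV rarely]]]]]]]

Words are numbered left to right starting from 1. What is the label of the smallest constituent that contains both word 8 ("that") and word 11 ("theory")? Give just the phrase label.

The smallest bracket enclosing both words is [SBAR that this frozen theory in no poem toward a conclusion vanished rarely], so the label is SBAR.

SBAR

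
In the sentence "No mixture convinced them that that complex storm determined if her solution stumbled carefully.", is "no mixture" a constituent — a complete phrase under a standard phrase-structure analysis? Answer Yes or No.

Yes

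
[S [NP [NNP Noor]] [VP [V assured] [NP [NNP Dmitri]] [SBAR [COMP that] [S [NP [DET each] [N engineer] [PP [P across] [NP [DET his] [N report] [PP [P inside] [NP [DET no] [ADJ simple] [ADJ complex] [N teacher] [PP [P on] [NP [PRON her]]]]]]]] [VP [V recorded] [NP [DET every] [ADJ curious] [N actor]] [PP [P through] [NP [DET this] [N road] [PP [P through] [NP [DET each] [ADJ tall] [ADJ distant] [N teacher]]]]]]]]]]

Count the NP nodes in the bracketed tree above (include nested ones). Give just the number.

9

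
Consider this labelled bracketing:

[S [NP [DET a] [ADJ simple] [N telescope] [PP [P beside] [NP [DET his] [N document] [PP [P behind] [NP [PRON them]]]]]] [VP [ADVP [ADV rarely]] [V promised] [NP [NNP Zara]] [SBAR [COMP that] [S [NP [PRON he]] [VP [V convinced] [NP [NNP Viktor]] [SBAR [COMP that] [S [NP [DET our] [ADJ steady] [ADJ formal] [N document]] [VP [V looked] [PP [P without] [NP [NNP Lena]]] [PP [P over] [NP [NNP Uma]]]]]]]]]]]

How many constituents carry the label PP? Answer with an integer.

4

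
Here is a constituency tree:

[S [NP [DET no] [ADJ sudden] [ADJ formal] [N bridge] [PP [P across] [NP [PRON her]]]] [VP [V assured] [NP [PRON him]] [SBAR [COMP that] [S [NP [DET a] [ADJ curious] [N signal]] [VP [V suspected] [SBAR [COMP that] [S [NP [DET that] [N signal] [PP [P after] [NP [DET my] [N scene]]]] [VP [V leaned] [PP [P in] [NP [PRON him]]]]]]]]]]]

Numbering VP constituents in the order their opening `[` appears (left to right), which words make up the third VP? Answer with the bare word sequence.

leaned in him

The VP opening brackets appear, in order, over: "assured him that a curious signal suspected that that signal after my scene leaned in him"; "suspected that that signal after my scene leaned in him"; "leaned in him". The third one spans "leaned in him".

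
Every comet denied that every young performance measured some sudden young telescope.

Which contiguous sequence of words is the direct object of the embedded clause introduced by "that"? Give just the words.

some sudden young telescope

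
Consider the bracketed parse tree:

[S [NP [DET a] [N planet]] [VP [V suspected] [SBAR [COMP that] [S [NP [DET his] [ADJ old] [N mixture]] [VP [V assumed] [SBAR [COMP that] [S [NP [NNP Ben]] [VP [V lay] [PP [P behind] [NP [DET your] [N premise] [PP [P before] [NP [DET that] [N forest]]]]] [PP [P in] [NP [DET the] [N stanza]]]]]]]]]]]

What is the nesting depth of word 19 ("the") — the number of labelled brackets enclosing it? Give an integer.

Counting open brackets not yet closed at "the": [S [VP [SBAR [S [VP [SBAR [S [VP [PP [NP [DET = 11.

11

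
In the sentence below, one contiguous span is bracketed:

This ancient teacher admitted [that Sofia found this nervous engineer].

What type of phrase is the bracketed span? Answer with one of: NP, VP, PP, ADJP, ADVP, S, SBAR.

The span is built around the complementizer "that" — a subordinate clause (SBAR).

SBAR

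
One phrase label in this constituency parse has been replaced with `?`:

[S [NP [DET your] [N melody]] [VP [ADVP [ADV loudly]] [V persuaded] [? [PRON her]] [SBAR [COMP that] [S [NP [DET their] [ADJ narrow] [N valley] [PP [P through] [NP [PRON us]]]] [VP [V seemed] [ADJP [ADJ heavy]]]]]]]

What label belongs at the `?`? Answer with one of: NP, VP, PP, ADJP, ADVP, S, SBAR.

A constituent whose immediate children are PRON 'her' is a noun phrase: NP.

NP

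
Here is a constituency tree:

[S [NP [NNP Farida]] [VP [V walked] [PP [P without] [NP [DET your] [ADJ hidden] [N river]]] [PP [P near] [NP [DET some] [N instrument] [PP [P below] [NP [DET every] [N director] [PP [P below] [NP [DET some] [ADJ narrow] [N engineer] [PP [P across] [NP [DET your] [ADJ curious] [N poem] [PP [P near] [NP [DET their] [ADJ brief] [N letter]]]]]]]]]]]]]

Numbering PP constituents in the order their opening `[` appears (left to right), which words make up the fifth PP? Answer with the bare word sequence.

In left-to-right order the PP constituents are "without your hidden river"; "near some instrument below every director below some narrow engineer across your curious poem near their brief letter"; "below every director below some narrow engineer across your curious poem near their brief letter"; "below some narrow engineer across your curious poem near their brief letter"; "across your curious poem near their brief letter"; "near their brief letter". Number 5 is "across your curious poem near their brief letter".

across your curious poem near their brief letter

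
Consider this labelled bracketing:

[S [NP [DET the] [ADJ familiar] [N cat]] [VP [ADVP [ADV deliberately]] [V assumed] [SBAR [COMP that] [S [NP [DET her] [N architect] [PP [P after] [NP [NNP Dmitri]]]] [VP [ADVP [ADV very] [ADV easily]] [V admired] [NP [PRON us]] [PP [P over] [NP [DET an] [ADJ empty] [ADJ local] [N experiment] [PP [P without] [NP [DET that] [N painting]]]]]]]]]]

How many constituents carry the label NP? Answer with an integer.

6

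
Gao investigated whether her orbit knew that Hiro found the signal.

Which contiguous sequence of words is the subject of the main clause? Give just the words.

Gao

In the main clause the verb is "investigated"; the NP preceding it, "Gao", is the subject.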